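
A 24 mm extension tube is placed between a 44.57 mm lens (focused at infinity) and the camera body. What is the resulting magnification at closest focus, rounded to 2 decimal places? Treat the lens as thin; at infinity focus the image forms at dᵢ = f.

The tube moves the image plane from f to f + e, so dᵢ = 44.57 + 24 = 68.57 mm. Focus is achieved when 1/f = 1/dₒ + 1/dᵢ, giving dₒ = 1/(1/f − 1/(f+e)).
Magnification m = dᵢ/dₒ = (f+e)·(1/f − 1/(f+e)) = e/f = 24/44.57 ≈ 0.5385.

0.54×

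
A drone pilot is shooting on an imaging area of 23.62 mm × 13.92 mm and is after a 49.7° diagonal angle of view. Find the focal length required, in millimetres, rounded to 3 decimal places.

Sensor diagonal = √(23.62² + 13.92²) = √751.6708 ≈ 27.4166 mm.
From α = 2·arctan(d/2f) we get f = d / (2·tan(α/2)).
With d = 27.4166 mm and α/2 = 24.85°, tan(α/2) ≈ 0.46312, so f ≈ 27.4166 / 0.92625 ≈ 29.5996 mm.

29.600 mm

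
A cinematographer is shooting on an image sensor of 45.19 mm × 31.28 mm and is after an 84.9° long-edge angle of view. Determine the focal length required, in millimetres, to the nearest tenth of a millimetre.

From α = 2·arctan(w/2f) we get f = w / (2·tan(α/2)).
With w = 45.19 mm and α/2 = 42.45°, tan(α/2) ≈ 0.91473, so f ≈ 45.19 / 1.82945 ≈ 24.7014 mm.

24.7 mm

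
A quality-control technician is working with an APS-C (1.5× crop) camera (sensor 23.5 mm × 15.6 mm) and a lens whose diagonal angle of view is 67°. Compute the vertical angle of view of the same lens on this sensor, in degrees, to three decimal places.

Sensor diagonal = √(23.5² + 15.6²) = √795.6100 ≈ 28.2066 mm.
From the diagonal AOV: f = 28.2066 / (2·tan(33.5°)) = 28.2066 / 1.32377 ≈ 21.3077 mm.
Vertical AOV = 2·arctan(15.6 / (2 × 21.3077)) = 2·arctan(0.36606) ≈ 40.2118°.

40.212°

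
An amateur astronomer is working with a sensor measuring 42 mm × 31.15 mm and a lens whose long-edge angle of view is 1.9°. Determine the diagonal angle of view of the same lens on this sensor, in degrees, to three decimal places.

From the long-edge AOV: f = 42 / (2·tan(0.95°)) = 42 / 0.03316 ≈ 1266.4222 mm.
Sensor diagonal = √(42² + 31.15²) = √2734.3225 ≈ 52.2907 mm.
Diagonal AOV = 2·arctan(52.2907 / (2 × 1266.4222)) = 2·arctan(0.02065) ≈ 2.3654°.

2.365°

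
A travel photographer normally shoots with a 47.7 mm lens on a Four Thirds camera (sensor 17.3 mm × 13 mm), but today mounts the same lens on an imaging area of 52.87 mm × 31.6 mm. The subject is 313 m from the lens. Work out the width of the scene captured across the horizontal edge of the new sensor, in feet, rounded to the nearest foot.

1138 ft

The focal length stays 47.7 mm; the relevant sensor dimension is now w = 52.87 mm. Object distance dₒ = 313 m = 313000 mm.
Thin-lens field width W = w·(dₒ − f)/f = 52.87 × (313000 − 47.7)/47.7 ≈ 346871.868 mm = 346871.868/304.8 ft = 1138.03 ft.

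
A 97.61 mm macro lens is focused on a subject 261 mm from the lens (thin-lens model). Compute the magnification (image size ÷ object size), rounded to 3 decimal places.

0.597×

Thin lens: 1/f = 1/dₒ + 1/dᵢ → 1/dᵢ = 1/97.61 − 1/261 = 0.0064134 mm⁻¹, so dᵢ ≈ 155.9227 mm.
Magnification m = dᵢ/dₒ = 155.9227/261 ≈ 0.59740.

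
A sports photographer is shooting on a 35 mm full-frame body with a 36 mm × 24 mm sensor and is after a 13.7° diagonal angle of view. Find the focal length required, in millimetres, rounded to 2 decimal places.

Sensor diagonal = √(36² + 24²) = √1872.0000 ≈ 43.2666 mm.
From α = 2·arctan(d/2f) we get f = d / (2·tan(α/2)).
With d = 43.2666 mm and α/2 = 6.85°, tan(α/2) ≈ 0.12013, so f ≈ 43.2666 / 0.24026 ≈ 180.0856 mm.

180.09 mm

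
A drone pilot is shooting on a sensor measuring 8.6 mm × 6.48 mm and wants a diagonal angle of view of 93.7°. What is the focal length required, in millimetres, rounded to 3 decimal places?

Sensor diagonal = √(8.6² + 6.48²) = √115.9504 ≈ 10.7680 mm.
From α = 2·arctan(d/2f) we get f = d / (2·tan(α/2)).
With d = 10.7680 mm and α/2 = 46.85°, tan(α/2) ≈ 1.06676, so f ≈ 10.7680 / 2.13351 ≈ 5.0471 mm.

5.047 mm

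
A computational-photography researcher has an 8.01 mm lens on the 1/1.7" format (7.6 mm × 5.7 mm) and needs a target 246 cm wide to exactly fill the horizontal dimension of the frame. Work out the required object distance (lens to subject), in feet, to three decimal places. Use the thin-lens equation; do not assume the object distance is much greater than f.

W: 246 cm = 2460 mm.
Magnification m = w/W = dᵢ/dₒ; combined with 1/f = 1/dₒ + 1/dᵢ this gives dₒ = f·(1 + W/w).
dₒ = 8.01 mm × (1 + 2460/7.6) = 8.01 × 324.6842 ≈ 2600.721 mm = 2600.721/304.8 ft = 8.53255 ft.

8.533 ft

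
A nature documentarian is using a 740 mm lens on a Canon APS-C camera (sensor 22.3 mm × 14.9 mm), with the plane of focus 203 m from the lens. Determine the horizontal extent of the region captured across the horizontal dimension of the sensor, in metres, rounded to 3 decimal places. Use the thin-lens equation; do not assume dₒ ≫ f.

6.095 m

dₒ: 203 m = 203000 mm.
Similar triangles through the lens centre give W/dₒ = w/dᵢ; with 1/f = 1/dₒ + 1/dᵢ this gives W = w·(dₒ − f)/f.
W = 22.3 mm × (203000 − 740) / 740 = 22.3 × 273.3243 ≈ 6095.132 mm = 6.09513 m.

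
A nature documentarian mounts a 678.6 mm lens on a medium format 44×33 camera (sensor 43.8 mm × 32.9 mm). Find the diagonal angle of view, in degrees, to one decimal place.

4.6°

Sensor diagonal = √(43.8² + 32.9²) = √3000.8500 ≈ 54.7800 mm.
Angle of view α = 2·arctan(d/2f) with d = 54.7800 mm and f = 678.6 mm.
d/2f = 0.04036; arctan(0.04036) ≈ 2.3113°, so α ≈ 4.6227°.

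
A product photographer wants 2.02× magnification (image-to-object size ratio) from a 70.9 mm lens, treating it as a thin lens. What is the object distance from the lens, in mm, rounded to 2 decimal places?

106.00 mm

With m = dᵢ/dₒ and 1/f = 1/dₒ + 1/dᵢ, substituting dᵢ = m·dₒ gives 1/f = (1 + 1/m)/dₒ, hence dₒ = f·(1 + 1/m).
dₒ = 70.9 × (1 + 1/2.02) = 70.9 × 1.49505 ≈ 105.999 mm.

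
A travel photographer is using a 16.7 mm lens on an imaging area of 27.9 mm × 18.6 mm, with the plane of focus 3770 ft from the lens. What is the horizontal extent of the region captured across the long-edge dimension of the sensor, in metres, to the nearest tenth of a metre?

1919.7 m

dₒ: 3770 ft × 304.8 mm/ft = 1149095.96 mm.
Similar triangles through the lens centre give W/dₒ = w/dᵢ; with 1/f = 1/dₒ + 1/dᵢ this gives W = w·(dₒ − f)/f.
W = 27.9 mm × (1.1491e+06 − 16.7) / 16.7 = 27.9 × 68807.1415 ≈ 1919719.248 mm = 1919.72 m.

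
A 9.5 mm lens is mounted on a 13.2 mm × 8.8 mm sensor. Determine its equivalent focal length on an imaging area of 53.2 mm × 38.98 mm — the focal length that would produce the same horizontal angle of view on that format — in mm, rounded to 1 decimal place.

Equal angle of view means equal width/f ratio, so f₂ = f₁ · (width₂/width₁) = 9.5 × 53.2/13.2.
f₂ = 9.5 × 4.03030 ≈ 38.288 mm.

38.3 mm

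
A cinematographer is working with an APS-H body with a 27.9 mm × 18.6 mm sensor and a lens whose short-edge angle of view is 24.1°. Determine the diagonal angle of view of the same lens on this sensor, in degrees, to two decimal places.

42.10°

From the short-edge AOV: f = 18.6 / (2·tan(12.05°)) = 18.6 / 0.42694 ≈ 43.5661 mm.
Sensor diagonal = √(27.9² + 18.6²) = √1124.3700 ≈ 33.5316 mm.
Diagonal AOV = 2·arctan(33.5316 / (2 × 43.5661)) = 2·arctan(0.38484) ≈ 42.0971°.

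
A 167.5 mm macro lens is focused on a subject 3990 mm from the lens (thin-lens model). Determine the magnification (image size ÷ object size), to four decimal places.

Thin lens: 1/f = 1/dₒ + 1/dᵢ → 1/dᵢ = 1/167.5 − 1/3990 = 0.0057195 mm⁻¹, so dᵢ ≈ 174.8398 mm.
Magnification m = dᵢ/dₒ = 174.8398/3990 ≈ 0.04382.

0.0438×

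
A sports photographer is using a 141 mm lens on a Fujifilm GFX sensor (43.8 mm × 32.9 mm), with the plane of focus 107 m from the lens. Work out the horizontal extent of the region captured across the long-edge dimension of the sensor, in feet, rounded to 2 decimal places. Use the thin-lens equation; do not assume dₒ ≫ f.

dₒ: 107 m = 107000 mm.
Similar triangles through the lens centre give W/dₒ = w/dᵢ; with 1/f = 1/dₒ + 1/dᵢ this gives W = w·(dₒ − f)/f.
W = 43.8 mm × (107000 − 141) / 141 = 43.8 × 757.8652 ≈ 33194.498 mm = 33194.498/304.8 ft = 108.906 ft.

108.91 ft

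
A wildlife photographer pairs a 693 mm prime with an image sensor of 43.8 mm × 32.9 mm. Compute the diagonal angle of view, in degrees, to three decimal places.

4.527°

Sensor diagonal = √(43.8² + 32.9²) = √3000.8500 ≈ 54.7800 mm.
Angle of view α = 2·arctan(d/2f) with d = 54.7800 mm and f = 693 mm.
d/2f = 0.03952; arctan(0.03952) ≈ 2.2634°, so α ≈ 4.5267°.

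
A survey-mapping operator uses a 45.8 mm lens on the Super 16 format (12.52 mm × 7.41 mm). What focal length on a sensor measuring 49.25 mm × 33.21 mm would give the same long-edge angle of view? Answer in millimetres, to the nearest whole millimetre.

Equal angle of view means equal width/f ratio, so f₂ = f₁ · (width₂/width₁) = 45.8 × 49.25/12.52.
f₂ = 45.8 × 3.93371 ≈ 180.164 mm.

180 mm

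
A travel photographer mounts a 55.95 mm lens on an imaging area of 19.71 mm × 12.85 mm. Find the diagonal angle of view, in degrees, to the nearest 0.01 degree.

23.75°

Sensor diagonal = √(19.71² + 12.85²) = √553.6066 ≈ 23.5288 mm.
Angle of view α = 2·arctan(d/2f) with d = 23.5288 mm and f = 55.95 mm.
d/2f = 0.21027; arctan(0.21027) ≈ 11.8744°, so α ≈ 23.7488°.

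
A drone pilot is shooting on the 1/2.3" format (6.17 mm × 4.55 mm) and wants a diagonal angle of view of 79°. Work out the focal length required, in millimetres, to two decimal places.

Sensor diagonal = √(6.17² + 4.55²) = √58.7714 ≈ 7.6663 mm.
From α = 2·arctan(d/2f) we get f = d / (2·tan(α/2)).
With d = 7.6663 mm and α/2 = 39.5°, tan(α/2) ≈ 0.82434, so f ≈ 7.6663 / 1.64867 ≈ 4.6500 mm.

4.65 mm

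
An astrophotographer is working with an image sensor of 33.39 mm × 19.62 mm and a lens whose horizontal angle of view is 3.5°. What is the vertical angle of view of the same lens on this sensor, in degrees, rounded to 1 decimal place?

From the horizontal AOV: f = 33.39 / (2·tan(1.75°)) = 33.39 / 0.06111 ≈ 546.4318 mm.
Vertical AOV = 2·arctan(19.62 / (2 × 546.4318)) = 2·arctan(0.01795) ≈ 2.0570°.

2.1°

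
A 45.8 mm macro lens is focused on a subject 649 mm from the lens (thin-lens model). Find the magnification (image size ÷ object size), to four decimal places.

0.0759×

Thin lens: 1/f = 1/dₒ + 1/dᵢ → 1/dᵢ = 1/45.8 − 1/649 = 0.0202932 mm⁻¹, so dᵢ ≈ 49.2775 mm.
Magnification m = dᵢ/dₒ = 49.2775/649 ≈ 0.07593.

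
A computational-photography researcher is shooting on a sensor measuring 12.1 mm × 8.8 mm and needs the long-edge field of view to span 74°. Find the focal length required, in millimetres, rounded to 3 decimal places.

From α = 2·arctan(w/2f) we get f = w / (2·tan(α/2)).
With w = 12.1 mm and α/2 = 37°, tan(α/2) ≈ 0.75355, so f ≈ 12.1 / 1.50711 ≈ 8.0286 mm.

8.029 mm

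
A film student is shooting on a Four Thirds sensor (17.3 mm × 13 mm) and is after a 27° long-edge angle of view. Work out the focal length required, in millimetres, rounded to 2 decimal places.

36.03 mm

From α = 2·arctan(w/2f) we get f = w / (2·tan(α/2)).
With w = 17.3 mm and α/2 = 13.5°, tan(α/2) ≈ 0.24008, so f ≈ 17.3 / 0.48016 ≈ 36.0298 mm.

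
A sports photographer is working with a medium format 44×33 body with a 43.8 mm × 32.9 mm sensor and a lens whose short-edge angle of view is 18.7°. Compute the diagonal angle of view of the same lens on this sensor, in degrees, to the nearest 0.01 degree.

30.66°

From the short-edge AOV: f = 32.9 / (2·tan(9.35°)) = 32.9 / 0.32930 ≈ 99.9074 mm.
Sensor diagonal = √(43.8² + 32.9²) = √3000.8500 ≈ 54.7800 mm.
Diagonal AOV = 2·arctan(54.7800 / (2 × 99.9074)) = 2·arctan(0.27415) ≈ 30.6623°.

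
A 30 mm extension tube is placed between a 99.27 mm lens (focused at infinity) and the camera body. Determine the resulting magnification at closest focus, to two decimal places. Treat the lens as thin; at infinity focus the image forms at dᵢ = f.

The tube moves the image plane from f to f + e, so dᵢ = 99.27 + 30 = 129.27 mm. Focus is achieved when 1/f = 1/dₒ + 1/dᵢ, giving dₒ = 1/(1/f − 1/(f+e)).
Magnification m = dᵢ/dₒ = (f+e)·(1/f − 1/(f+e)) = e/f = 30/99.27 ≈ 0.3022.

0.30×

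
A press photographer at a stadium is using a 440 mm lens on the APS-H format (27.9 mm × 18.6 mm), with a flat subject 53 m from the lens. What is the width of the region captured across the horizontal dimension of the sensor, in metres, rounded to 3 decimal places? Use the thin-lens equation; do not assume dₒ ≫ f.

dₒ: 53 m = 53000 mm.
Similar triangles through the lens centre give W/dₒ = w/dᵢ; with 1/f = 1/dₒ + 1/dᵢ this gives W = w·(dₒ − f)/f.
W = 27.9 mm × (53000 − 440) / 440 = 27.9 × 119.4545 ≈ 3332.782 mm = 3.33278 m.

3.333 m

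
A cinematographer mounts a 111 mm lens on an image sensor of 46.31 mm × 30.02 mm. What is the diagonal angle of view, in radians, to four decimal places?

0.4873 rad

Sensor diagonal = √(46.31² + 30.02²) = √3045.8165 ≈ 55.1889 mm.
Angle of view α = 2·arctan(d/2f) with d = 55.1889 mm and f = 111 mm.
d/2f = 0.24860; arctan(0.24860) ≈ 0.2437 rad, so α ≈ 0.4873 rad.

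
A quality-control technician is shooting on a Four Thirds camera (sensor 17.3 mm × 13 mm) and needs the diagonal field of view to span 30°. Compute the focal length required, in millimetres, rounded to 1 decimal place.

40.4 mm

Sensor diagonal = √(17.3² + 13²) = √468.2900 ≈ 21.6400 mm.
From α = 2·arctan(d/2f) we get f = d / (2·tan(α/2)).
With d = 21.6400 mm and α/2 = 15°, tan(α/2) ≈ 0.26795, so f ≈ 21.6400 / 0.53590 ≈ 40.3808 mm.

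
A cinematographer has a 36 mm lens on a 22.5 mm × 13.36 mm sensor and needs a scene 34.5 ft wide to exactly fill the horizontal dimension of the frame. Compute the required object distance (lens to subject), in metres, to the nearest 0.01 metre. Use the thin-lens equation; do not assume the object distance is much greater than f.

W: 34.5 ft × 304.8 mm/ft = 10515.60 mm.
Magnification m = w/W = dᵢ/dₒ; combined with 1/f = 1/dₒ + 1/dᵢ this gives dₒ = f·(1 + W/w).
dₒ = 36 mm × (1 + 10515.6/22.5) = 36 × 468.3600 ≈ 16860.959 mm = 16.861 m.

16.86 m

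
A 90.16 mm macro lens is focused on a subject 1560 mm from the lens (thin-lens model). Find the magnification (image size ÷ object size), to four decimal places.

Thin lens: 1/f = 1/dₒ + 1/dᵢ → 1/dᵢ = 1/90.16 − 1/1560 = 0.0104504 mm⁻¹, so dᵢ ≈ 95.6904 mm.
Magnification m = dᵢ/dₒ = 95.6904/1560 ≈ 0.06134.

0.0613×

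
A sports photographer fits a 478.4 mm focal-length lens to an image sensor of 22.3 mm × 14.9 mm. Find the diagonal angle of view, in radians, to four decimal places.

Sensor diagonal = √(22.3² + 14.9²) = √719.3000 ≈ 26.8198 mm.
Angle of view α = 2·arctan(d/2f) with d = 26.8198 mm and f = 478.4 mm.
d/2f = 0.02803; arctan(0.02803) ≈ 0.0280 rad, so α ≈ 0.0560 rad.

0.0560 rad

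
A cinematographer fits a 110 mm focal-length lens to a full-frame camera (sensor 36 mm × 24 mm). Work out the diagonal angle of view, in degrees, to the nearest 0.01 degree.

Sensor diagonal = √(36² + 24²) = √1872.0000 ≈ 43.2666 mm.
Angle of view α = 2·arctan(d/2f) with d = 43.2666 mm and f = 110 mm.
d/2f = 0.19667; arctan(0.19667) ≈ 11.1262°, so α ≈ 22.2523°.

22.25°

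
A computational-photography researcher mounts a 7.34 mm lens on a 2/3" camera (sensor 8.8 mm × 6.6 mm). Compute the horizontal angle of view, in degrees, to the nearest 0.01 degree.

Angle of view α = 2·arctan(w/2f) with w = 8.8 mm and f = 7.34 mm.
w/2f = 0.59946; arctan(0.59946) ≈ 30.9408°, so α ≈ 61.8816°.

61.88°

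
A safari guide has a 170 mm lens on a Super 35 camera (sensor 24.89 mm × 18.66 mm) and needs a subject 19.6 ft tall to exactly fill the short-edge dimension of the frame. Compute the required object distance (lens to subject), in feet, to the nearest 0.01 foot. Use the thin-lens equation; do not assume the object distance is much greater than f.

179.12 ft

W: 19.6 ft × 304.8 mm/ft = 5974.08 mm.
Magnification m = h/W = dᵢ/dₒ; combined with 1/f = 1/dₒ + 1/dᵢ this gives dₒ = f·(1 + W/h).
dₒ = 170 mm × (1 + 5974.08/18.66) = 170 × 321.1543 ≈ 54596.236 mm = 54596.236/304.8 ft = 179.122 ft.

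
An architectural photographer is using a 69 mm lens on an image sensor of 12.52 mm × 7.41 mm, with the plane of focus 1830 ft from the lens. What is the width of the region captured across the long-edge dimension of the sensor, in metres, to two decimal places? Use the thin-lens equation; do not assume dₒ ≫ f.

dₒ: 1830 ft × 304.8 mm/ft = 557783.98 mm.
Similar triangles through the lens centre give W/dₒ = w/dᵢ; with 1/f = 1/dₒ + 1/dᵢ this gives W = w·(dₒ − f)/f.
W = 12.52 mm × (557784 − 69) / 69 = 12.52 × 8082.8258 ≈ 101196.979 mm = 101.197 m.

101.20 m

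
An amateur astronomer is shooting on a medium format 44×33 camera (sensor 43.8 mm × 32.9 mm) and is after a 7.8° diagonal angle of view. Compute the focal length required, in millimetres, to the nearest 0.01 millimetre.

Sensor diagonal = √(43.8² + 32.9²) = √3000.8500 ≈ 54.7800 mm.
From α = 2·arctan(d/2f) we get f = d / (2·tan(α/2)).
With d = 54.7800 mm and α/2 = 3.9°, tan(α/2) ≈ 0.06817, so f ≈ 54.7800 / 0.13635 ≈ 401.7711 mm.

401.77 mm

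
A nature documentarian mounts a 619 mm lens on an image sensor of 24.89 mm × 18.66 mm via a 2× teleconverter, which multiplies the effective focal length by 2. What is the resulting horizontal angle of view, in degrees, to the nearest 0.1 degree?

1.2°

Effective focal length f = 619 × 2 = 1238 mm.
α = 2·arctan(24.89 / (2 × 1238)) = 2·arctan(0.01005) ≈ 1.1519°.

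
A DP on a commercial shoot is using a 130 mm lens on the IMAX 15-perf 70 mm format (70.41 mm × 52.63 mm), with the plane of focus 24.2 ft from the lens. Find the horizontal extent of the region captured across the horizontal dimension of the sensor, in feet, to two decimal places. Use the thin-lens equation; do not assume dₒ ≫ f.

12.88 ft

dₒ: 24.2 ft × 304.8 mm/ft = 7376.16 mm.
Similar triangles through the lens centre give W/dₒ = w/dᵢ; with 1/f = 1/dₒ + 1/dᵢ this gives W = w·(dₒ − f)/f.
W = 70.41 mm × (7376.16 − 130) / 130 = 70.41 × 55.7397 ≈ 3924.632 mm = 3924.632/304.8 ft = 12.8761 ft.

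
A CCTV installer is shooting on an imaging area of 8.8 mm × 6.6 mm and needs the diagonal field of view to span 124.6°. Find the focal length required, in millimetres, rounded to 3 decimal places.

2.888 mm

Sensor diagonal = √(8.8² + 6.6²) = √121.0000 ≈ 11.0000 mm.
From α = 2·arctan(d/2f) we get f = d / (2·tan(α/2)).
With d = 11.0000 mm and α/2 = 62.3°, tan(α/2) ≈ 1.90472, so f ≈ 11.0000 / 3.80944 ≈ 2.8876 mm.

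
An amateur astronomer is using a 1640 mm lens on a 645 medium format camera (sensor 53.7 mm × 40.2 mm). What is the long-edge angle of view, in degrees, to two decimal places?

1.88°

Angle of view α = 2·arctan(w/2f) with w = 53.7 mm and f = 1640 mm.
w/2f = 0.01637; arctan(0.01637) ≈ 0.9380°, so α ≈ 1.8759°.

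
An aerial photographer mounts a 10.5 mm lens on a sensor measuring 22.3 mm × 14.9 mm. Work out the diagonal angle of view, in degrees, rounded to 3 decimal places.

103.878°

Sensor diagonal = √(22.3² + 14.9²) = √719.3000 ≈ 26.8198 mm.
Angle of view α = 2·arctan(d/2f) with d = 26.8198 mm and f = 10.5 mm.
d/2f = 1.27713; arctan(1.27713) ≈ 51.9389°, so α ≈ 103.8778°.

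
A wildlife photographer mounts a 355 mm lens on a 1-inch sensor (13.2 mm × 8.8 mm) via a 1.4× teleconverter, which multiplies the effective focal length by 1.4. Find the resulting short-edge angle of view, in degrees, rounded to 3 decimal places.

1.014°

Effective focal length f = 355 × 1.4 = 497 mm.
α = 2·arctan(8.8 / (2 × 497)) = 2·arctan(0.00885) ≈ 1.0145°.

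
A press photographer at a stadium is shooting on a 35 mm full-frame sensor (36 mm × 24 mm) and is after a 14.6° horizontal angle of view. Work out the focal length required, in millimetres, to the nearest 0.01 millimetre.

From α = 2·arctan(w/2f) we get f = w / (2·tan(α/2)).
With w = 36 mm and α/2 = 7.3°, tan(α/2) ≈ 0.12810, so f ≈ 36 / 0.25621 ≈ 140.5120 mm.

140.51 mm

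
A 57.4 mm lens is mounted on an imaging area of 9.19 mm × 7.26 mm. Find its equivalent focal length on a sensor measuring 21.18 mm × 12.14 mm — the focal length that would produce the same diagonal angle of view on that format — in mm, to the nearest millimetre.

120 mm

Sensor diagonal = √(9.19² + 7.26²) = √137.1637 ≈ 11.7117 mm.
Sensor diagonal = √(21.18² + 12.14²) = √595.9720 ≈ 24.4125 mm.
Equal angle of view means equal diagonal/f ratio, so f₂ = f₁ · (diagonal₂/diagonal₁) = 57.4 × 24.4125/11.7117.
f₂ = 57.4 × 2.08446 ≈ 119.648 mm.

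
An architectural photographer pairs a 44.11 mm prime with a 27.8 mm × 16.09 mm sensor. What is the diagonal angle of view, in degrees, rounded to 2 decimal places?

40.01°

Sensor diagonal = √(27.8² + 16.09²) = √1031.7281 ≈ 32.1205 mm.
Angle of view α = 2·arctan(d/2f) with d = 32.1205 mm and f = 44.11 mm.
d/2f = 0.36410; arctan(0.36410) ≈ 20.0063°, so α ≈ 40.0127°.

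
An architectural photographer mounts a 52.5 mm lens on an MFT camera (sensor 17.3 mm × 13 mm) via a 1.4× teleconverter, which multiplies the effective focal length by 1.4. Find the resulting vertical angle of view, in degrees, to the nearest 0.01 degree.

10.11°

Effective focal length f = 52.5 × 1.4 = 73.5 mm.
α = 2·arctan(13 / (2 × 73.5)) = 2·arctan(0.08844) ≈ 10.1077°.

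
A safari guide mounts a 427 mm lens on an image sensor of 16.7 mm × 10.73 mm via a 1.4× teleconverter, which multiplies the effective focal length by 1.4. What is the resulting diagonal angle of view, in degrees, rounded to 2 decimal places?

Effective focal length f = 427 × 1.4 = 597.8 mm.
Sensor diagonal = √(16.7² + 10.73²) = √394.0229 ≈ 19.8500 mm.
α = 2·arctan(19.850 / (2 × 597.8)) = 2·arctan(0.01660) ≈ 1.9023°.

1.90°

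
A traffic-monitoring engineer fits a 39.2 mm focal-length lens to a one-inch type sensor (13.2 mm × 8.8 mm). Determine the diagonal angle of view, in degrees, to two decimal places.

22.88°

Sensor diagonal = √(13.2² + 8.8²) = √251.6800 ≈ 15.8644 mm.
Angle of view α = 2·arctan(d/2f) with d = 15.8644 mm and f = 39.2 mm.
d/2f = 0.20235; arctan(0.20235) ≈ 11.4395°, so α ≈ 22.8789°.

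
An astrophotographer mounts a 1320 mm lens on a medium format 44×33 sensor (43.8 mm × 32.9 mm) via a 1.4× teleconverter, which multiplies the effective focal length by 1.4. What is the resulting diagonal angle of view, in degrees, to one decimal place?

1.7°

Effective focal length f = 1320 × 1.4 = 1848 mm.
Sensor diagonal = √(43.8² + 32.9²) = √3000.8500 ≈ 54.7800 mm.
α = 2·arctan(54.780 / (2 × 1848)) = 2·arctan(0.01482) ≈ 1.6983°.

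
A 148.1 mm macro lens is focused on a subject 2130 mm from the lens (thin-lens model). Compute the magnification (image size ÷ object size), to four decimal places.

Thin lens: 1/f = 1/dₒ + 1/dᵢ → 1/dᵢ = 1/148.1 − 1/2130 = 0.0062827 mm⁻¹, so dᵢ ≈ 159.1670 mm.
Magnification m = dᵢ/dₒ = 159.1670/2130 ≈ 0.07473.

0.0747×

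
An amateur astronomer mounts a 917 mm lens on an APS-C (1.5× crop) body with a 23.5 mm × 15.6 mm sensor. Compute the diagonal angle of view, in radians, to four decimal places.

Sensor diagonal = √(23.5² + 15.6²) = √795.6100 ≈ 28.2066 mm.
Angle of view α = 2·arctan(d/2f) with d = 28.2066 mm and f = 917 mm.
d/2f = 0.01538; arctan(0.01538) ≈ 0.0154 rad, so α ≈ 0.0308 rad.

0.0308 rad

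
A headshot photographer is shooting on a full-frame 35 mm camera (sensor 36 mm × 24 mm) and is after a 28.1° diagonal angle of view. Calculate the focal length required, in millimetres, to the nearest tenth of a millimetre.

86.4 mm

Sensor diagonal = √(36² + 24²) = √1872.0000 ≈ 43.2666 mm.
From α = 2·arctan(d/2f) we get f = d / (2·tan(α/2)).
With d = 43.2666 mm and α/2 = 14.05°, tan(α/2) ≈ 0.25026, so f ≈ 43.2666 / 0.50051 ≈ 86.4450 mm.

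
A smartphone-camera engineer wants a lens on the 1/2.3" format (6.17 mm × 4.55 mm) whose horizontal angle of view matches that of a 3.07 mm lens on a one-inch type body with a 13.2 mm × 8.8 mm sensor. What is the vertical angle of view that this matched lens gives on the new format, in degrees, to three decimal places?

Equal horizontal AOV ⇒ f₂ = f₁ · 6.17/13.2 = 3.07 × 0.46742 ≈ 1.4350 mm.
Vertical AOV on the new format = 2·arctan(4.55 / (2 × 1.4350)) = 2·arctan(1.58537) ≈ 115.5153°.

115.515°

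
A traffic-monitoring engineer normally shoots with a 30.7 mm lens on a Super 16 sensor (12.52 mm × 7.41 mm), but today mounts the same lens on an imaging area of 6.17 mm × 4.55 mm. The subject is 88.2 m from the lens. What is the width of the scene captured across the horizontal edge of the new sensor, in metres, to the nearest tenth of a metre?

17.7 m

The focal length stays 30.7 mm; the relevant sensor dimension is now w = 6.17 mm. Object distance dₒ = 88.2 m = 88200 mm.
Thin-lens field width W = w·(dₒ − f)/f = 6.17 × (88200 − 30.7)/30.7 ≈ 17720.019 mm = 17.72 m.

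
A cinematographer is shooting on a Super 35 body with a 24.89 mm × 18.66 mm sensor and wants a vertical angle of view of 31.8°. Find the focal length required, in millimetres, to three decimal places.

32.753 mm

From α = 2·arctan(h/2f) we get f = h / (2·tan(α/2)).
With h = 18.66 mm and α/2 = 15.9°, tan(α/2) ≈ 0.28486, so f ≈ 18.66 / 0.56971 ≈ 32.7532 mm.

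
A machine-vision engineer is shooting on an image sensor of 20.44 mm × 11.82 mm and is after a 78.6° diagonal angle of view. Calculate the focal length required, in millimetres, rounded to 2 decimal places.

14.42 mm

Sensor diagonal = √(20.44² + 11.82²) = √557.5060 ≈ 23.6116 mm.
From α = 2·arctan(d/2f) we get f = d / (2·tan(α/2)).
With d = 23.6116 mm and α/2 = 39.3°, tan(α/2) ≈ 0.81849, so f ≈ 23.6116 / 1.63698 ≈ 14.4238 mm.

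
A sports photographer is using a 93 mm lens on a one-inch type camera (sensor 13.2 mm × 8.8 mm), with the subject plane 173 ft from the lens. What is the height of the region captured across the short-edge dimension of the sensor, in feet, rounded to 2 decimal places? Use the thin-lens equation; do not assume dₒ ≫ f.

dₒ: 173 ft × 304.8 mm/ft = 52730.40 mm.
Similar triangles through the lens centre give W/dₒ = h/dᵢ; with 1/f = 1/dₒ + 1/dᵢ this gives W = h·(dₒ − f)/f.
W = 8.8 mm × (52730.4 − 93) / 93 = 8.8 × 565.9935 ≈ 4980.743 mm = 4980.743/304.8 ft = 16.341 ft.

16.34 ft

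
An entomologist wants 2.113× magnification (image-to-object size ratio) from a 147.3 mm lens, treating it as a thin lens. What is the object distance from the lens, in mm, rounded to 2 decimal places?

With m = dᵢ/dₒ and 1/f = 1/dₒ + 1/dᵢ, substituting dᵢ = m·dₒ gives 1/f = (1 + 1/m)/dₒ, hence dₒ = f·(1 + 1/m).
dₒ = 147.3 × (1 + 1/2.113) = 147.3 × 1.47326 ≈ 217.011 mm.

217.01 mm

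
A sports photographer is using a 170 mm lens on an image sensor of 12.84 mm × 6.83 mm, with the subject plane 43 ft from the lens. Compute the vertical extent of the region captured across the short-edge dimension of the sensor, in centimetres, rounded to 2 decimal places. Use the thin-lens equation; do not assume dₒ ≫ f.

dₒ: 43 ft × 304.8 mm/ft = 13106.40 mm.
Similar triangles through the lens centre give W/dₒ = h/dᵢ; with 1/f = 1/dₒ + 1/dᵢ this gives W = h·(dₒ − f)/f.
W = 6.83 mm × (13106.4 − 170) / 170 = 6.83 × 76.0965 ≈ 519.739 mm = 51.9739 cm.

51.97 cm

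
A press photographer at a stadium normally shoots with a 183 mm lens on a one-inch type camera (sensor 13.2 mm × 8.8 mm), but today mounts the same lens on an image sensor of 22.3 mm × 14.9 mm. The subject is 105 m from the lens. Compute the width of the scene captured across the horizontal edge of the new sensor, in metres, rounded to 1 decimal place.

The focal length stays 183 mm; the relevant sensor dimension is now w = 22.3 mm. Object distance dₒ = 105 m = 105000 mm.
Thin-lens field width W = w·(dₒ − f)/f = 22.3 × (105000 − 183)/183 ≈ 12772.782 mm = 12.7728 m.

12.8 m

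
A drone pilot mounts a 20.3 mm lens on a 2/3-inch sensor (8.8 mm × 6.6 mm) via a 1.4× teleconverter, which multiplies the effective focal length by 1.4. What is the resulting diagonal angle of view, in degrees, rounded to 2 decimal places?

Effective focal length f = 20.3 × 1.4 = 28.42 mm.
Sensor diagonal = √(8.8² + 6.6²) = √121.0000 ≈ 11.0000 mm.
α = 2·arctan(11.000 / (2 × 28.42)) = 2·arctan(0.19353) ≈ 21.9056°.

21.91°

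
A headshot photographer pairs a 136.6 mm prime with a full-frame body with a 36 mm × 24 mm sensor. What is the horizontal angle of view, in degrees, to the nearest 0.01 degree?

15.01°

Angle of view α = 2·arctan(w/2f) with w = 36 mm and f = 136.6 mm.
w/2f = 0.13177; arctan(0.13177) ≈ 7.5067°, so α ≈ 15.0134°.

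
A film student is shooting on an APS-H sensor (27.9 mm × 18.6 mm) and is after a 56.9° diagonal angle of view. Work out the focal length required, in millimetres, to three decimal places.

30.943 mm

Sensor diagonal = √(27.9² + 18.6²) = √1124.3700 ≈ 33.5316 mm.
From α = 2·arctan(d/2f) we get f = d / (2·tan(α/2)).
With d = 33.5316 mm and α/2 = 28.45°, tan(α/2) ≈ 0.54183, so f ≈ 33.5316 / 1.08365 ≈ 30.9432 mm.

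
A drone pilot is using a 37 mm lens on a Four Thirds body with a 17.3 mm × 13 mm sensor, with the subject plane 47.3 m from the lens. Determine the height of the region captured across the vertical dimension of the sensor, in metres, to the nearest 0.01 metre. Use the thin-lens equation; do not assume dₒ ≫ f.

dₒ: 47.3 m = 47300 mm.
Similar triangles through the lens centre give W/dₒ = h/dᵢ; with 1/f = 1/dₒ + 1/dᵢ this gives W = h·(dₒ − f)/f.
W = 13 mm × (47300 − 37) / 37 = 13 × 1277.3784 ≈ 16605.919 mm = 16.6059 m.

16.61 m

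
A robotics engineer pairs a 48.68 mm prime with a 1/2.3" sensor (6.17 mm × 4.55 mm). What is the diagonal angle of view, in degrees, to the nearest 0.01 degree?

Sensor diagonal = √(6.17² + 4.55²) = √58.7714 ≈ 7.6663 mm.
Angle of view α = 2·arctan(d/2f) with d = 7.6663 mm and f = 48.68 mm.
d/2f = 0.07874; arctan(0.07874) ≈ 4.5023°, so α ≈ 9.0045°.

9.00°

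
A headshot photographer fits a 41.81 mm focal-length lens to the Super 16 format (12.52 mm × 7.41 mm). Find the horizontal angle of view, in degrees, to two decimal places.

Angle of view α = 2·arctan(w/2f) with w = 12.52 mm and f = 41.81 mm.
w/2f = 0.14972; arctan(0.14972) ≈ 8.5154°, so α ≈ 17.0307°.

17.03°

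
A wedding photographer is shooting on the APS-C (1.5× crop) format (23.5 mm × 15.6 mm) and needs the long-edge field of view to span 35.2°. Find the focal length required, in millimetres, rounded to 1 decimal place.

From α = 2·arctan(w/2f) we get f = w / (2·tan(α/2)).
With w = 23.5 mm and α/2 = 17.6°, tan(α/2) ≈ 0.31722, so f ≈ 23.5 / 0.63444 ≈ 37.0407 mm.

37.0 mm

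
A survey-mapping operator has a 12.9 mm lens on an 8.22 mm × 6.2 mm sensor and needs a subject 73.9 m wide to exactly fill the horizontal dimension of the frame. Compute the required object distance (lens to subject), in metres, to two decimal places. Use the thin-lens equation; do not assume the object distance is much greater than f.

115.99 m

W: 73.9 m = 73900 mm.
Magnification m = w/W = dᵢ/dₒ; combined with 1/f = 1/dₒ + 1/dᵢ this gives dₒ = f·(1 + W/w).
dₒ = 12.9 mm × (1 + 73900/8.22) = 12.9 × 8991.2676 ≈ 115987.353 mm = 115.987 m.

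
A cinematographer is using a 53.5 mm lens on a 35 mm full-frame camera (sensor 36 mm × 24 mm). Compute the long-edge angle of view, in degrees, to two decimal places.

Angle of view α = 2·arctan(w/2f) with w = 36 mm and f = 53.5 mm.
w/2f = 0.33645; arctan(0.33645) ≈ 18.5954°, so α ≈ 37.1909°.

37.19°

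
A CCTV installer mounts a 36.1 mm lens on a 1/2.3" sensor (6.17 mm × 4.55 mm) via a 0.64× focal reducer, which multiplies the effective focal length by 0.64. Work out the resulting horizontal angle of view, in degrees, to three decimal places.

15.211°

Effective focal length f = 36.1 × 0.64 = 23.104 mm.
α = 2·arctan(6.17 / (2 × 23.104)) = 2·arctan(0.13353) ≈ 15.2111°.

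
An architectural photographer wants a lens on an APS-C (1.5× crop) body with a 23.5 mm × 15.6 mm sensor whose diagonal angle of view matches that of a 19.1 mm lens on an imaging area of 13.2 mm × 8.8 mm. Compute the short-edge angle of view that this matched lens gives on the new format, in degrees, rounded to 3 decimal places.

25.871°

Sensor diagonal = √(13.2² + 8.8²) = √251.6800 ≈ 15.8644 mm.
Sensor diagonal = √(23.5² + 15.6²) = √795.6100 ≈ 28.2066 mm.
Equal diagonal AOV ⇒ f₂ = f₁ · 28.2066/15.8644 = 19.1 × 1.77798 ≈ 33.9593 mm.
Short-edge AOV on the new format = 2·arctan(15.6 / (2 × 33.9593)) = 2·arctan(0.22969) ≈ 25.8714°.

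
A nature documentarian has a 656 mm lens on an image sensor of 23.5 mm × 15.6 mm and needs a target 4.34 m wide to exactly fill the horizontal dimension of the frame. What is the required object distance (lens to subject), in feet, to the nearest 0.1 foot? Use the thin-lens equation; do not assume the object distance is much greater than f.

399.6 ft

W: 4.34 m = 4340 mm.
Magnification m = w/W = dᵢ/dₒ; combined with 1/f = 1/dₒ + 1/dᵢ this gives dₒ = f·(1 + W/w).
dₒ = 656 mm × (1 + 4340/23.5) = 656 × 185.6809 ≈ 121806.638 mm = 121806.638/304.8 ft = 399.628 ft.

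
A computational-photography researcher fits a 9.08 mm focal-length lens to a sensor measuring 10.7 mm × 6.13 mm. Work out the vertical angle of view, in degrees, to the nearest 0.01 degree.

37.30°

Angle of view α = 2·arctan(h/2f) with h = 6.13 mm and f = 9.08 mm.
h/2f = 0.33756; arctan(0.33756) ≈ 18.6524°, so α ≈ 37.3047°.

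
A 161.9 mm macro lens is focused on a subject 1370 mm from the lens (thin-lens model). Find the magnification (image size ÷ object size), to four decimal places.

0.1340×

Thin lens: 1/f = 1/dₒ + 1/dᵢ → 1/dᵢ = 1/161.9 − 1/1370 = 0.0054467 mm⁻¹, so dᵢ ≈ 183.5966 mm.
Magnification m = dᵢ/dₒ = 183.5966/1370 ≈ 0.13401.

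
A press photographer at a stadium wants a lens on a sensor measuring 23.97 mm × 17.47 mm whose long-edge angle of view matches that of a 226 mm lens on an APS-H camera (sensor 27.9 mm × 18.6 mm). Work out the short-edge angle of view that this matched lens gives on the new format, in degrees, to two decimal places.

5.15°

Equal long-edge AOV ⇒ f₂ = f₁ · 23.97/27.9 = 226 × 0.85914 ≈ 194.1656 mm.
Short-edge AOV on the new format = 2·arctan(17.47 / (2 × 194.1656)) = 2·arctan(0.04499) ≈ 5.1517°.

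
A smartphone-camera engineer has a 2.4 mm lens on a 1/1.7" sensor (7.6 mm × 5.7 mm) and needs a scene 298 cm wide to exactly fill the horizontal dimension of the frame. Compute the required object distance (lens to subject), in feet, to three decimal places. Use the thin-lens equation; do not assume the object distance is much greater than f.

W: 298 cm = 2980 mm.
Magnification m = w/W = dᵢ/dₒ; combined with 1/f = 1/dₒ + 1/dᵢ this gives dₒ = f·(1 + W/w).
dₒ = 2.4 mm × (1 + 2980/7.6) = 2.4 × 393.1053 ≈ 943.453 mm = 943.453/304.8 ft = 3.09532 ft.

3.095 ft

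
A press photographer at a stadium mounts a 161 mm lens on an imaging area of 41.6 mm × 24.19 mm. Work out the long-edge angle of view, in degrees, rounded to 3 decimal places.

14.723°

Angle of view α = 2·arctan(w/2f) with w = 41.6 mm and f = 161 mm.
w/2f = 0.12919; arctan(0.12919) ≈ 7.3614°, so α ≈ 14.7228°.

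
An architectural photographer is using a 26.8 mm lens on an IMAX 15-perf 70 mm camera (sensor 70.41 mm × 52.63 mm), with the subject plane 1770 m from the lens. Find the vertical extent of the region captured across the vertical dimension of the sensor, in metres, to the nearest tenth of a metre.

dₒ: 1770 m = 1.77e+06 mm.
Similar triangles through the lens centre give W/dₒ = h/dᵢ; with 1/f = 1/dₒ + 1/dᵢ this gives W = h·(dₒ − f)/f.
W = 52.63 mm × (1.77e+06 − 26.8) / 26.8 = 52.63 × 66043.7761 ≈ 3475883.937 mm = 3475.88 m.

3475.9 m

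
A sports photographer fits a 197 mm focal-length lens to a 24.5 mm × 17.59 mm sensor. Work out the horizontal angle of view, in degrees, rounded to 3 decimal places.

7.116°

Angle of view α = 2·arctan(w/2f) with w = 24.5 mm and f = 197 mm.
w/2f = 0.06218; arctan(0.06218) ≈ 3.5582°, so α ≈ 7.1165°.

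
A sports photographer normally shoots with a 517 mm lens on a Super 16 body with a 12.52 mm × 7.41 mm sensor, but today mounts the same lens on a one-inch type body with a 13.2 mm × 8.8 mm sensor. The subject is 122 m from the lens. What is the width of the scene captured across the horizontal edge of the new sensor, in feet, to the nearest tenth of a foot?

10.2 ft

The focal length stays 517 mm; the relevant sensor dimension is now w = 13.2 mm. Object distance dₒ = 122 m = 122000 mm.
Thin-lens field width W = w·(dₒ − f)/f = 13.2 × (122000 − 517)/517 ≈ 3101.694 mm = 3101.694/304.8 ft = 10.1762 ft.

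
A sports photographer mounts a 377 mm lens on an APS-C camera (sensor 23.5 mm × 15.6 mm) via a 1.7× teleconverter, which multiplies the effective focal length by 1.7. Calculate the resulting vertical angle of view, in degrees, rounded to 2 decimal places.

Effective focal length f = 377 × 1.7 = 640.9 mm.
α = 2·arctan(15.6 / (2 × 640.9)) = 2·arctan(0.01217) ≈ 1.3946°.

1.39°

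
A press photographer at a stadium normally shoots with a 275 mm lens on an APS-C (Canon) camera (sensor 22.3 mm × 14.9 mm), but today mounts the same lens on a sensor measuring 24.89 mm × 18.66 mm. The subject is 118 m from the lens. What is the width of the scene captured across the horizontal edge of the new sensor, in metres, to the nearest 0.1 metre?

The focal length stays 275 mm; the relevant sensor dimension is now w = 24.89 mm. Object distance dₒ = 118 m = 118000 mm.
Thin-lens field width W = w·(dₒ − f)/f = 24.89 × (118000 − 275)/275 ≈ 10655.183 mm = 10.6552 m.

10.7 m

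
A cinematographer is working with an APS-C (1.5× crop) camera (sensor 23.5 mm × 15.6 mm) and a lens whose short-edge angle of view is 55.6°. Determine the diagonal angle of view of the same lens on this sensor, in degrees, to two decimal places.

From the short-edge AOV: f = 15.6 / (2·tan(27.8°)) = 15.6 / 1.05448 ≈ 14.7940 mm.
Sensor diagonal = √(23.5² + 15.6²) = √795.6100 ≈ 28.2066 mm.
Diagonal AOV = 2·arctan(28.2066 / (2 × 14.7940)) = 2·arctan(0.95331) ≈ 87.2614°.

87.26°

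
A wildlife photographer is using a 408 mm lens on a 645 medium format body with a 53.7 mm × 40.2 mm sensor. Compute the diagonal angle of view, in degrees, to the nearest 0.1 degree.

9.4°

Sensor diagonal = √(53.7² + 40.2²) = √4499.7300 ≈ 67.0800 mm.
Angle of view α = 2·arctan(d/2f) with d = 67.0800 mm and f = 408 mm.
d/2f = 0.08221; arctan(0.08221) ≈ 4.6995°, so α ≈ 9.3990°.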